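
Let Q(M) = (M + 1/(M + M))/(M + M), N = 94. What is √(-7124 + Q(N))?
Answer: I*√251772983/188 ≈ 84.401*I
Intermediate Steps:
Q(M) = (M + 1/(2*M))/(2*M) (Q(M) = (M + 1/(2*M))/((2*M)) = (M + 1/(2*M))*(1/(2*M)) = (M + 1/(2*M))/(2*M))
√(-7124 + Q(N)) = √(-7124 + (½ + (¼)/94²)) = √(-7124 + (½ + (¼)*(1/8836))) = √(-7124 + (½ + 1/35344)) = √(-7124 + 17673/35344) = √(-251772983/35344) = I*√251772983/188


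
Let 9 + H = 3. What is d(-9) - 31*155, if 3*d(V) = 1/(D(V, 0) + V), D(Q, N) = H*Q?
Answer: -648674/135 ≈ -4805.0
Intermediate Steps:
H = -6 (H = -9 + 3 = -6)
D(Q, N) = -6*Q
d(V) = -1/(15*V) (d(V) = 1/(3*(-6*V + V)) = 1/(3*((-5*V))) = (-1/(5*V))/3 = -1/(15*V))
d(-9) - 31*155 = -1/15/(-9) - 31*155 = -1/15*(-⅑) - 4805 = 1/135 - 4805 = -648674/135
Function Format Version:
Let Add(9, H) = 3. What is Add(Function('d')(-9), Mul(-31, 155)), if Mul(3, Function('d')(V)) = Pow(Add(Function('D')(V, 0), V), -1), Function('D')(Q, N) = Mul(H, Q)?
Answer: Rational(-648674, 135) ≈ -4805.0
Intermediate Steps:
H = -6 (H = Add(-9, 3) = -6)
Function('D')(Q, N) = Mul(-6, Q)
Function('d')(V) = Mul(Rational(-1, 15), Pow(V, -1)) (Function('d')(V) = Mul(Rational(1, 3), Pow(Add(Mul(-6, V), V), -1)) = Mul(Rational(1, 3), Pow(Mul(-5, V), -1)) = Mul(Rational(1, 3), Mul(Rational(-1, 5), Pow(V, -1))) = Mul(Rational(-1, 15), Pow(V, -1)))
Add(Function('d')(-9), Mul(-31, 155)) = Add(Mul(Rational(-1, 15), Pow(-9, -1)), Mul(-31, 155)) = Add(Mul(Rational(-1, 15), Rational(-1, 9)), -4805) = Add(Rational(1, 135), -4805) = Rational(-648674, 135)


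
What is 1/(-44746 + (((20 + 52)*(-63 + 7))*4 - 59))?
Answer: -1/60933 ≈ -1.6411e-5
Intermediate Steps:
1/(-44746 + (((20 + 52)*(-63 + 7))*4 - 59)) = 1/(-44746 + ((72*(-56))*4 - 59)) = 1/(-44746 + (-4032*4 - 59)) = 1/(-44746 + (-16128 - 59)) = 1/(-44746 - 16187) = 1/(-60933) = -1/60933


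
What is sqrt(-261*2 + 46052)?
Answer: sqrt(45530) ≈ 213.38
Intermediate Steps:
sqrt(-261*2 + 46052) = sqrt(-522 + 46052) = sqrt(45530)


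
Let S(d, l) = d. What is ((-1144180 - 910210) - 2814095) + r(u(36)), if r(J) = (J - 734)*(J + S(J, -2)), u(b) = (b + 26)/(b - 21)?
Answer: -1096766677/225 ≈ -4.8745e+6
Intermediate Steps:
u(b) = (26 + b)/(-21 + b)
r(J) = 2*J*(-734 + J) (r(J) = (J - 734)*(J + J) = (-734 + J)*(2*J) = 2*J*(-734 + J))
((-1144180 - 910210) - 2814095) + r(u(36)) = ((-1144180 - 910210) - 2814095) + 2*((26 + 36)/(-21 + 36))*(-734 + (26 + 36)/(-21 + 36)) = (-2054390 - 2814095) + 2*(62/15)*(-734 + 62/15) = -4868485 + 2*((1/15)*62)*(-734 + (1/15)*62) = -4868485 + 2*(62/15)*(-734 + 62/15) = -4868485 + 2*(62/15)*(-10948/15) = -4868485 - 1357552/225 = -1096766677/225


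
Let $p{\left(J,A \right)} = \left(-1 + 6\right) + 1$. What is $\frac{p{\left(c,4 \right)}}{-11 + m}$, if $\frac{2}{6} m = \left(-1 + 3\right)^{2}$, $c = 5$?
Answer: $6$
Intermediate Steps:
$p{\left(J,A \right)} = 6$ ($p{\left(J,A \right)} = 5 + 1 = 6$)
$m = 12$ ($m = 3 \left(-1 + 3\right)^{2} = 3 \cdot 2^{2} = 3 \cdot 4 = 12$)
$\frac{p{\left(c,4 \right)}}{-11 + m} = \frac{6}{-11 + 12} = \frac{6}{1} = 6 \cdot 1 = 6$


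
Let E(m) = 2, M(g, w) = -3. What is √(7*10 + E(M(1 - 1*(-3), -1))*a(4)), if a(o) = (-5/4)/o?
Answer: √1110/4 ≈ 8.3292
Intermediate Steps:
a(o) = -5/(4*o) (a(o) = (-5*¼)/o = -5/(4*o))
√(7*10 + E(M(1 - 1*(-3), -1))*a(4)) = √(7*10 + 2*(-5/4/4)) = √(70 + 2*(-5/4*¼)) = √(70 + 2*(-5/16)) = √(70 - 5/8) = √(555/8) = √1110/4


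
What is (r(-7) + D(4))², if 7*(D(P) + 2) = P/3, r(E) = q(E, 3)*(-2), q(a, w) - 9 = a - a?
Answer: 173056/441 ≈ 392.42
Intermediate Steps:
q(a, w) = 9 (q(a, w) = 9 + (a - a) = 9 + 0 = 9)
r(E) = -18 (r(E) = 9*(-2) = -18)
D(P) = -2 + P/21 (D(P) = -2 + (P/3)/7 = -2 + P/21)
(r(-7) + D(4))² = (-18 + (-2 + (1/21)*4))² = (-18 + (-2 + 4/21))² = (-18 - 38/21)² = (-416/21)² = 173056/441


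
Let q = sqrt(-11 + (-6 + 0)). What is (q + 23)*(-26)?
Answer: -598 - 26*I*sqrt(17) ≈ -598.0 - 107.2*I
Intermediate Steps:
q = I*sqrt(17) (q = sqrt(-11 - 6) = sqrt(-17) = I*sqrt(17) ≈ 4.1231*I)
(q + 23)*(-26) = (I*sqrt(17) + 23)*(-26) = (23 + I*sqrt(17))*(-26) = -598 - 26*I*sqrt(17)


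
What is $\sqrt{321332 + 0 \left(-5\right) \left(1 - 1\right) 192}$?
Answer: $2 \sqrt{80333} \approx 566.86$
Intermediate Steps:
$\sqrt{321332 + 0 \left(-5\right) \left(1 - 1\right) 192} = \sqrt{321332 + 0 \left(1 - 1\right) 192} = \sqrt{321332 + 0 \cdot 0 \cdot 192} = \sqrt{321332 + 0 \cdot 192} = \sqrt{321332 + 0} = \sqrt{321332} = 2 \sqrt{80333}$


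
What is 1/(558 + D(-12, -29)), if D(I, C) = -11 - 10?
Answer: 1/537 ≈ 0.0018622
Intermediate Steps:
D(I, C) = -21
1/(558 + D(-12, -29)) = 1/(558 - 21) = 1/537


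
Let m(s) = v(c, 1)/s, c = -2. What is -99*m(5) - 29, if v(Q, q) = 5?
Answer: -128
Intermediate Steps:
m(s) = 5/s
-99*m(5) - 29 = -495/5 - 29 = -99*1 - 29 = -99 - 29 = -128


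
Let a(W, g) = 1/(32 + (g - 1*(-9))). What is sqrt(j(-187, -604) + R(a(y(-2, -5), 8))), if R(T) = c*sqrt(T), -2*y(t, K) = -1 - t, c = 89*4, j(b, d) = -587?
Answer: 3*I*sqrt(2919)/7 ≈ 23.155*I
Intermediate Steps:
c = 356
y(t, K) = 1/2 + t/2 (y(t, K) = -(-1 - t)/2 = 1/2 + t/2)
a(W, g) = 1/(41 + g) (a(W, g) = 1/(32 + (g + 9)) = 1/(32 + (9 + g)) = 1/(41 + g))
R(T) = 356*sqrt(T)
sqrt(j(-187, -604) + R(a(y(-2, -5), 8))) = sqrt(-587 + 356*sqrt(1/(41 + 8))) = sqrt(-587 + 356*sqrt(1/49)) = sqrt(-587 + 356*(1/7)) = sqrt(-587 + 356/7) = sqrt(-3753/7) = 3*I*sqrt(2919)/7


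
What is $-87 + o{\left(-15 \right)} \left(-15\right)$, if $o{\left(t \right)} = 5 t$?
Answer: $1038$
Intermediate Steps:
$-87 + o{\left(-15 \right)} \left(-15\right) = -87 + 5 \left(-15\right) \left(-15\right) = -87 - -1125 = -87 + 1125 = 1038$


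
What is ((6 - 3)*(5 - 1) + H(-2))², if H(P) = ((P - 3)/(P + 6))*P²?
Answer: 49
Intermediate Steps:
H(P) = P²*(-3 + P)/(6 + P) (H(P) = ((-3 + P)/(6 + P))*P² = P²*(-3 + P)/(6 + P))
((6 - 3)*(5 - 1) + H(-2))² = ((6 - 3)*(5 - 1) + (-2)²*(-3 - 2)/(6 - 2))² = (3*4 + 4*(-5)/4)² = (12 + 4*(¼)*(-5))² = (12 - 5)² = 7² = 49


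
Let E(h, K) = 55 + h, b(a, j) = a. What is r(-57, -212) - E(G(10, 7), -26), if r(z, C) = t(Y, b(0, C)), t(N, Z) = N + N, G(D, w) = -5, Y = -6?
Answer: -62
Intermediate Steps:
t(N, Z) = 2*N
r(z, C) = -12 (r(z, C) = 2*(-6) = -12)
r(-57, -212) - E(G(10, 7), -26) = -12 - (55 - 5) = -12 - 1*50 = -12 - 50 = -62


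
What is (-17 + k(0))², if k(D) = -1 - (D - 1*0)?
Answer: 324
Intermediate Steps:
k(D) = -1 - D (k(D) = -1 - (D + 0) = -1 - D)
(-17 + k(0))² = (-17 + (-1 - 1*0))² = (-17 + (-1 + 0))² = (-17 - 1)² = (-18)² = 324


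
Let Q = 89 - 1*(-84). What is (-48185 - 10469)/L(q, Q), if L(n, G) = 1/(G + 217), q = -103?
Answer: -22875060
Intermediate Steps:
Q = 173 (Q = 89 + 84 = 173)
L(n, G) = 1/(217 + G)
(-48185 - 10469)/L(q, Q) = (-48185 - 10469)/(1/(217 + 173)) = -58654/(1/390) = -58654/1/390 = -58654*390 = -22875060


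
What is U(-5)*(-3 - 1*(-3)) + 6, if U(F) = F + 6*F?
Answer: 6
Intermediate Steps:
U(F) = 7*F
U(-5)*(-3 - 1*(-3)) + 6 = (7*(-5))*(-3 - 1*(-3)) + 6 = -35*(-3 + 3) + 6 = -35*0 + 6 = 0 + 6 = 6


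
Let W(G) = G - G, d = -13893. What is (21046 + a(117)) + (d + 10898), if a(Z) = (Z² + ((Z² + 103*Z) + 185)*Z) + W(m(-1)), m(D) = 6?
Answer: 3064965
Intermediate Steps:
W(G) = 0
a(Z) = Z² + Z*(185 + Z² + 103*Z) (a(Z) = (Z² + ((Z² + 103*Z) + 185)*Z) + 0 = (Z² + (185 + Z² + 103*Z)*Z) + 0 = (Z² + Z*(185 + Z² + 103*Z)) + 0 = Z² + Z*(185 + Z² + 103*Z))
(21046 + a(117)) + (d + 10898) = (21046 + 117*(185 + 117² + 104*117)) + (-13893 + 10898) = (21046 + 117*(185 + 13689 + 12168)) - 2995 = (21046 + 117*26042) - 2995 = (21046 + 3046914) - 2995 = 3067960 - 2995 = 3064965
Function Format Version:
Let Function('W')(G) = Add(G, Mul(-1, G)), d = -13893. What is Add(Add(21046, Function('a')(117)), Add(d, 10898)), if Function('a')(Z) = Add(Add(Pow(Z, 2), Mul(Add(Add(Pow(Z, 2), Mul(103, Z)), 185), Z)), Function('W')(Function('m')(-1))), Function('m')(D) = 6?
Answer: 3064965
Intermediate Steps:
Function('W')(G) = 0
Function('a')(Z) = Add(Pow(Z, 2), Mul(Z, Add(185, Pow(Z, 2), Mul(103, Z)))) (Function('a')(Z) = Add(Add(Pow(Z, 2), Mul(Add(Add(Pow(Z, 2), Mul(103, Z)), 185), Z)), 0) = Add(Add(Pow(Z, 2), Mul(Add(185, Pow(Z, 2), Mul(103, Z)), Z)), 0) = Add(Add(Pow(Z, 2), Mul(Z, Add(185, Pow(Z, 2), Mul(103, Z)))), 0) = Add(Pow(Z, 2), Mul(Z, Add(185, Pow(Z, 2), Mul(103, Z)))))
Add(Add(21046, Function('a')(117)), Add(d, 10898)) = Add(Add(21046, Mul(117, Add(185, Pow(117, 2), Mul(104, 117)))), Add(-13893, 10898)) = Add(Add(21046, Mul(117, Add(185, 13689, 12168))), -2995) = Add(Add(21046, Mul(117, 26042)), -2995) = Add(Add(21046, 3046914), -2995) = Add(3067960, -2995) = 3064965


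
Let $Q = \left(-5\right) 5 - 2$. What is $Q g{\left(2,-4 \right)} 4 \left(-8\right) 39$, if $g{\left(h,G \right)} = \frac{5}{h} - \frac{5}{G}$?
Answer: $126360$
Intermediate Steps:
$g{\left(h,G \right)} = - \frac{5}{G} + \frac{5}{h}$
$Q = -27$ ($Q = -25 - 2 = -27$)
$Q g{\left(2,-4 \right)} 4 \left(-8\right) 39 = - 27 \left(- \frac{5}{-4} + \frac{5}{2}\right) 4 \left(-8\right) 39 = - 27 \left(\left(-5\right) \left(- \frac{1}{4}\right) + 5 \cdot \frac{1}{2}\right) \left(-32\right) 39 = - 27 \left(\frac{5}{4} + \frac{5}{2}\right) \left(-32\right) 39 = \left(-27\right) \frac{15}{4} \left(-32\right) 39 = \left(- \frac{405}{4}\right) \left(-32\right) 39 = 3240 \cdot 39 = 126360$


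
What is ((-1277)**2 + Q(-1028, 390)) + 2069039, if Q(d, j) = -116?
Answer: 3699652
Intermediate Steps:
((-1277)**2 + Q(-1028, 390)) + 2069039 = ((-1277)**2 - 116) + 2069039 = (1630729 - 116) + 2069039 = 1630613 + 2069039 = 3699652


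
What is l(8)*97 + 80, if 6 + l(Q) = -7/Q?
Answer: -4695/8 ≈ -586.88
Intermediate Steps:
l(Q) = -6 - 7/Q
l(8)*97 + 80 = (-6 - 7/8)*97 + 80 = -55/8*97 + 80 = -5335/8 + 80 = -4695/8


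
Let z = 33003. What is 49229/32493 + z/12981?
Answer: 570469376/140597211 ≈ 4.0575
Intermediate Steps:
49229/32493 + z/12981 = 49229/32493 + 33003/12981 = 49229*(1/32493) + 33003*(1/12981) = 49229/32493 + 11001/4327 = 570469376/140597211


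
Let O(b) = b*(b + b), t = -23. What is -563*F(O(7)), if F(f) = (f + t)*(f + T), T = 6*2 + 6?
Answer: -4898100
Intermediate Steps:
T = 18 (T = 12 + 6 = 18)
O(b) = 2*b² (O(b) = b*(2*b) = 2*b²)
F(f) = (-23 + f)*(18 + f) (F(f) = (f - 23)*(f + 18) = (-23 + f)*(18 + f))
-563*F(O(7)) = -563*(-414 + (2*7²)² - 10*7²) = -563*(-414 + (2*49)² - 10*49) = -563*(-414 + 98² - 5*98) = -563*(-414 + 9604 - 490) = -563*8700 = -4898100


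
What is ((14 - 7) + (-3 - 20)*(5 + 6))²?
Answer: 60516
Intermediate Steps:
((14 - 7) + (-3 - 20)*(5 + 6))² = (7 - 23*11)² = (7 - 253)² = (-246)² = 60516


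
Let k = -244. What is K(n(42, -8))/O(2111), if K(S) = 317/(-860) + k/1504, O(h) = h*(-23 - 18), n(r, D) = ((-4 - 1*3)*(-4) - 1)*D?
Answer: 42913/6996782840 ≈ 6.1332e-6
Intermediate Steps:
n(r, D) = 27*D (n(r, D) = ((-4 - 3)*(-4) - 1)*D = (-7*(-4) - 1)*D = (28 - 1)*D = 27*D)
O(h) = -41*h (O(h) = h*(-41) = -41*h)
K(S) = -42913/80840 (K(S) = 317/(-860) - 244/1504 = 317*(-1/860) - 244*1/1504 = -317/860 - 61/376 = -42913/80840)
K(n(42, -8))/O(2111) = -42913/(80840*((-41*2111))) = -42913/80840/(-86551) = -42913/80840*(-1/86551) = 42913/6996782840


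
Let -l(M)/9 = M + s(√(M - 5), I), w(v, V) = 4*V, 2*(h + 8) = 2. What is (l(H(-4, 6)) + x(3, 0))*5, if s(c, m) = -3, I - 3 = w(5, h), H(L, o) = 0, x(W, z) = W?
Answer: 150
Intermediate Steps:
h = -7 (h = -8 + (½)*2 = -8 + 1 = -7)
I = -25 (I = 3 + 4*(-7) = 3 - 28 = -25)
l(M) = 27 - 9*M (l(M) = -9*(M - 3) = -9*(-3 + M) = 27 - 9*M)
(l(H(-4, 6)) + x(3, 0))*5 = ((27 - 9*0) + 3)*5 = ((27 + 0) + 3)*5 = (27 + 3)*5 = 30*5 = 150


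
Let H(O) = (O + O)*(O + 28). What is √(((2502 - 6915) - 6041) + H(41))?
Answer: 2*I*√1199 ≈ 69.253*I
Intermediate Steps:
H(O) = 2*O*(28 + O) (H(O) = (2*O)*(28 + O) = 2*O*(28 + O))
√(((2502 - 6915) - 6041) + H(41)) = √(((2502 - 6915) - 6041) + 2*41*(28 + 41)) = √((-4413 - 6041) + 2*41*69) = √(-10454 + 5658) = √(-4796) = 2*I*√1199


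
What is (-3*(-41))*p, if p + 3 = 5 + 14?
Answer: 1968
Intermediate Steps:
p = 16 (p = -3 + (5 + 14) = -3 + 19 = 16)
(-3*(-41))*p = -3*(-41)*16 = 123*16 = 1968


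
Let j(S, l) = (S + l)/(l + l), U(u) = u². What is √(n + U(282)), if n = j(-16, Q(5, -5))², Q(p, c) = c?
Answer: 3*√883649/10 ≈ 282.01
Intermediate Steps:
j(S, l) = (S + l)/(2*l) (j(S, l) = (S + l)/((2*l)) = (S + l)*(1/(2*l)) = (S + l)/(2*l))
n = 441/100 (n = ((½)*(-16 - 5)/(-5))² = ((½)*(-⅕)*(-21))² = (21/10)² = 441/100 ≈ 4.4100)
√(n + U(282)) = √(441/100 + 282²) = √(441/100 + 79524) = √(7952841/100) = 3*√883649/10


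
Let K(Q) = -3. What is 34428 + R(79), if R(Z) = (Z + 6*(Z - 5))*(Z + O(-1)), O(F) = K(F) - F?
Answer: 74699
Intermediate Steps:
O(F) = -3 - F
R(Z) = (-30 + 7*Z)*(-2 + Z) (R(Z) = (Z + 6*(Z - 5))*(Z + (-3 - 1*(-1))) = (Z + 6*(-5 + Z))*(Z + (-3 + 1)) = (Z + (-30 + 6*Z))*(Z - 2) = (-30 + 7*Z)*(-2 + Z))
34428 + R(79) = 34428 + (60 - 44*79 + 7*79²) = 34428 + (60 - 3476 + 7*6241) = 34428 + (60 - 3476 + 43687) = 34428 + 40271 = 74699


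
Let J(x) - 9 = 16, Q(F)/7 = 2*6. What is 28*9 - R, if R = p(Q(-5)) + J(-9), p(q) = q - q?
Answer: 227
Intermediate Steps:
Q(F) = 84 (Q(F) = 7*(2*6) = 7*12 = 84)
J(x) = 25 (J(x) = 9 + 16 = 25)
p(q) = 0
R = 25 (R = 0 + 25 = 25)
28*9 - R = 28*9 - 1*25 = 252 - 25 = 227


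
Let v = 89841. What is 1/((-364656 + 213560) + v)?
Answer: -1/61255 ≈ -1.6325e-5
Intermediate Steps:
1/((-364656 + 213560) + v) = 1/((-364656 + 213560) + 89841) = 1/(-151096 + 89841) = 1/(-61255) = -1/61255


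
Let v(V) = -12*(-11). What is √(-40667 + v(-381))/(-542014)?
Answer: -I*√335/49274 ≈ -0.00037145*I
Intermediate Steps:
v(V) = 132
√(-40667 + v(-381))/(-542014) = √(-40667 + 132)/(-542014) = √(-40535)*(-1/542014) = (11*I*√335)*(-1/542014) = -I*√335/49274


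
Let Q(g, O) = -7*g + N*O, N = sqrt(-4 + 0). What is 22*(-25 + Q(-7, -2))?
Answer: 528 - 88*I ≈ 528.0 - 88.0*I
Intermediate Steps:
N = 2*I (N = sqrt(-4) = 2*I ≈ 2.0*I)
Q(g, O) = -7*g + 2*I*O (Q(g, O) = -7*g + (2*I)*O = -7*g + 2*I*O)
22*(-25 + Q(-7, -2)) = 22*(-25 + (-7*(-7) + 2*I*(-2))) = 22*(-25 + (49 - 4*I)) = 22*(24 - 4*I) = 528 - 88*I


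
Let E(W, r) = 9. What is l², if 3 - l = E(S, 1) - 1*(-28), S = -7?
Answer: 1156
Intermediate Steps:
l = -34 (l = 3 - (9 - 1*(-28)) = 3 - (9 + 28) = 3 - 1*37 = 3 - 37 = -34)
l² = (-34)² = 1156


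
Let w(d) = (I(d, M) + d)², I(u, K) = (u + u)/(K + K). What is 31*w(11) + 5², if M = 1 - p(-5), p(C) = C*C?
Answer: 1998679/576 ≈ 3469.9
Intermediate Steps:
p(C) = C²
M = -24 (M = 1 - 1*(-5)² = 1 - 1*25 = 1 - 25 = -24)
I(u, K) = u/K (I(u, K) = (2*u)/((2*K)) = (2*u)*(1/(2*K)) = u/K)
w(d) = 529*d²/576 (w(d) = (d/(-24) + d)² = (d*(-1/24) + d)² = (-d/24 + d)² = (23*d/24)² = 529*d²/576)
31*w(11) + 5² = 31*((529/576)*11²) + 5² = 31*((529/576)*121) + 25 = 31*(64009/576) + 25 = 1984279/576 + 25 = 1998679/576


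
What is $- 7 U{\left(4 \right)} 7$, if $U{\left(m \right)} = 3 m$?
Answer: $-588$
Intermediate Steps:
$- 7 U{\left(4 \right)} 7 = - 7 \cdot 3 \cdot 4 \cdot 7 = \left(-7\right) 12 \cdot 7 = \left(-84\right) 7 = -588$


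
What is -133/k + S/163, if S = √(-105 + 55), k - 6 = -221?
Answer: 133/215 + 5*I*√2/163 ≈ 0.6186 + 0.043381*I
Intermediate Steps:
k = -215 (k = 6 - 221 = -215)
S = 5*I*√2 (S = √(-50) = 5*I*√2 ≈ 7.0711*I)
-133/k + S/163 = -133/(-215) + (5*I*√2)/163 = -133*(-1/215) + (5*I*√2)*(1/163) = 133/215 + 5*I*√2/163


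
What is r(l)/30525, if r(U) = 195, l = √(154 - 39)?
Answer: 13/2035 ≈ 0.0063882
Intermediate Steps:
l = √115 ≈ 10.724
r(l)/30525 = 195/30525 = 195*(1/30525) = 13/2035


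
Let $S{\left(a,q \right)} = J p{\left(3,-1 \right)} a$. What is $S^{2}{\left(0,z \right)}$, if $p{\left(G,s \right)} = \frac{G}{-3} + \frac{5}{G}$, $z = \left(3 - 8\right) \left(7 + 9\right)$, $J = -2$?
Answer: $0$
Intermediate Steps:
$z = -80$ ($z = \left(-5\right) 16 = -80$)
$p{\left(G,s \right)} = \frac{5}{G} - \frac{G}{3}$ ($p{\left(G,s \right)} = G \left(- \frac{1}{3}\right) + \frac{5}{G} = - \frac{G}{3} + \frac{5}{G} = \frac{5}{G} - \frac{G}{3}$)
$S{\left(a,q \right)} = - \frac{4 a}{3}$ ($S{\left(a,q \right)} = - 2 \left(\frac{5}{3} - 1\right) a = \left(-2\right) \frac{2}{3} a = - \frac{4 a}{3}$)
$S^{2}{\left(0,z \right)} = \left(\left(- \frac{4}{3}\right) 0\right)^{2} = 0^{2} = 0$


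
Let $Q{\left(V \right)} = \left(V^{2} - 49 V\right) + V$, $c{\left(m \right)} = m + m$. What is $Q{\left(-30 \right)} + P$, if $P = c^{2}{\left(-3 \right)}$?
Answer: $2376$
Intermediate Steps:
$c{\left(m \right)} = 2 m$
$P = 36$ ($P = \left(2 \left(-3\right)\right)^{2} = \left(-6\right)^{2} = 36$)
$Q{\left(V \right)} = V^{2} - 48 V$
$Q{\left(-30 \right)} + P = - 30 \left(-48 - 30\right) + 36 = \left(-30\right) \left(-78\right) + 36 = 2340 + 36 = 2376$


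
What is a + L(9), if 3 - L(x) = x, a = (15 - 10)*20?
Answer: 94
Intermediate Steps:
a = 100 (a = 5*20 = 100)
L(x) = 3 - x
a + L(9) = 100 + (3 - 1*9) = 100 + (3 - 9) = 100 - 6 = 94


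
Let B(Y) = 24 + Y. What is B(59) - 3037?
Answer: -2954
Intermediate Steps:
B(59) - 3037 = (24 + 59) - 3037 = 83 - 3037 = -2954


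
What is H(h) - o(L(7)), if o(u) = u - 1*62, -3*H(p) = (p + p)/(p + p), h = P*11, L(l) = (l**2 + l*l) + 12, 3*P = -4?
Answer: -145/3 ≈ -48.333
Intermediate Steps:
P = -4/3 (P = (1/3)*(-4) = -4/3 ≈ -1.3333)
L(l) = 12 + 2*l**2 (L(l) = (l**2 + l**2) + 12 = 2*l**2 + 12 = 12 + 2*l**2)
h = -44/3 (h = -4/3*11 = -44/3 ≈ -14.667)
H(p) = -1/3 (H(p) = -(p + p)/(3*(p + p)) = -2*p/(3*(2*p)) = -2*p*1/(2*p)/3 = -1/3*1 = -1/3)
o(u) = -62 + u (o(u) = u - 62 = -62 + u)
H(h) - o(L(7)) = -1/3 - (-62 + (12 + 2*7**2)) = -1/3 - (-62 + (12 + 2*49)) = -1/3 - (-62 + (12 + 98)) = -1/3 - (-62 + 110) = -1/3 - 1*48 = -1/3 - 48 = -145/3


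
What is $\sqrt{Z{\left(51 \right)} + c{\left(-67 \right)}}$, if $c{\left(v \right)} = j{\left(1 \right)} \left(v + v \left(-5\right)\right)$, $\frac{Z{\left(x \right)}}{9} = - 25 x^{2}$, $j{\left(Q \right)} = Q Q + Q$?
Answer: $i \sqrt{584689} \approx 764.65 i$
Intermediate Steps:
$j{\left(Q \right)} = Q + Q^{2}$ ($j{\left(Q \right)} = Q^{2} + Q = Q + Q^{2}$)
$Z{\left(x \right)} = - 225 x^{2}$ ($Z{\left(x \right)} = 9 \left(- 25 x^{2}\right) = - 225 x^{2}$)
$c{\left(v \right)} = - 8 v$ ($c{\left(v \right)} = 1 \left(1 + 1\right) \left(v + v \left(-5\right)\right) = 1 \cdot 2 \left(v - 5 v\right) = 2 \left(- 4 v\right) = - 8 v$)
$\sqrt{Z{\left(51 \right)} + c{\left(-67 \right)}} = \sqrt{- 225 \cdot 51^{2} - -536} = \sqrt{\left(-225\right) 2601 + 536} = \sqrt{-585225 + 536} = \sqrt{-584689} = i \sqrt{584689}$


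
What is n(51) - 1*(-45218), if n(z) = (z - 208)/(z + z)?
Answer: 4612079/102 ≈ 45216.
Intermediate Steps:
n(z) = (-208 + z)/(2*z) (n(z) = (-208 + z)/((2*z)) = (-208 + z)*(1/(2*z)) = (-208 + z)/(2*z))
n(51) - 1*(-45218) = (1/2)*(-208 + 51)/51 - 1*(-45218) = (1/2)*(1/51)*(-157) + 45218 = -157/102 + 45218 = 4612079/102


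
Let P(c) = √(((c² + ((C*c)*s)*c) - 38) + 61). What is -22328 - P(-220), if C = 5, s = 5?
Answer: -22328 - √1258423 ≈ -23450.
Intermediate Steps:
P(c) = √(23 + 26*c²) (P(c) = √(((c² + ((5*c)*5)*c) - 38) + 61) = √(((c² + (25*c)*c) - 38) + 61) = √(((c² + 25*c²) - 38) + 61) = √((26*c² - 38) + 61) = √((-38 + 26*c²) + 61) = √(23 + 26*c²))
-22328 - P(-220) = -22328 - √(23 + 26*(-220)²) = -22328 - √(23 + 26*48400) = -22328 - √(23 + 1258400) = -22328 - √1258423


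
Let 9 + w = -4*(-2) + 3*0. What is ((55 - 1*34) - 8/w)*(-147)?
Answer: -4263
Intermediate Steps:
w = -1 (w = -9 + (-4*(-2) + 3*0) = -9 + (8 + 0) = -9 + 8 = -1)
((55 - 1*34) - 8/w)*(-147) = ((55 - 1*34) - 8/(-1))*(-147) = ((55 - 34) - 8*(-1))*(-147) = (21 + 8)*(-147) = 29*(-147) = -4263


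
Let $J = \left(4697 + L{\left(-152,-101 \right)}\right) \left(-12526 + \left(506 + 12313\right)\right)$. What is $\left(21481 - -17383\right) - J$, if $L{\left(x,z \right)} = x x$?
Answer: $-8106829$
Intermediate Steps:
$L{\left(x,z \right)} = x^{2}$
$J = 8145693$ ($J = \left(4697 + \left(-152\right)^{2}\right) \left(-12526 + \left(506 + 12313\right)\right) = \left(4697 + 23104\right) \left(-12526 + 12819\right) = 27801 \cdot 293 = 8145693$)
$\left(21481 - -17383\right) - J = \left(21481 - -17383\right) - 8145693 = \left(21481 + 17383\right) - 8145693 = 38864 - 8145693 = -8106829$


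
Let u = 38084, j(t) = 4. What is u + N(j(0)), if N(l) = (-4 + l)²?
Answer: 38084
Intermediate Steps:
u + N(j(0)) = 38084 + (-4 + 4)² = 38084 + 0² = 38084 + 0 = 38084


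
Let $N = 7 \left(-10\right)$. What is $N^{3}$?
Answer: $-343000$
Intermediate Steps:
$N = -70$
$N^{3} = \left(-70\right)^{3} = -343000$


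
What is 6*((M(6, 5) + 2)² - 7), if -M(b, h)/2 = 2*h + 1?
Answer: 2358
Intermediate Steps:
M(b, h) = -2 - 4*h (M(b, h) = -2*(2*h + 1) = -2*(1 + 2*h) = -2 - 4*h)
6*((M(6, 5) + 2)² - 7) = 6*(((-2 - 4*5) + 2)² - 7) = 6*(((-2 - 20) + 2)² - 7) = 6*((-22 + 2)² - 7) = 6*((-20)² - 7) = 6*(400 - 7) = 6*393 = 2358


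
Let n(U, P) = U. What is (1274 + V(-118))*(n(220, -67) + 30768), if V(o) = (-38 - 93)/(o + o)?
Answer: 2330258865/59 ≈ 3.9496e+7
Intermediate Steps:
V(o) = -131/(2*o) (V(o) = -131*1/(2*o) = -131/(2*o))
(1274 + V(-118))*(n(220, -67) + 30768) = (1274 - 131/2/(-118))*(220 + 30768) = (1274 - 131/2*(-1/118))*30988 = (1274 + 131/236)*30988 = (300795/236)*30988 = 2330258865/59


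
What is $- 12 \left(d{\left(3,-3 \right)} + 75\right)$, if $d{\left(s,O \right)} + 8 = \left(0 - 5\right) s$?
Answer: $-624$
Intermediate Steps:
$d{\left(s,O \right)} = -8 - 5 s$ ($d{\left(s,O \right)} = -8 + \left(0 - 5\right) s = -8 - 5 s$)
$- 12 \left(d{\left(3,-3 \right)} + 75\right) = - 12 \left(\left(-8 - 15\right) + 75\right) = - 12 \left(-23 + 75\right) = \left(-12\right) 52 = -624$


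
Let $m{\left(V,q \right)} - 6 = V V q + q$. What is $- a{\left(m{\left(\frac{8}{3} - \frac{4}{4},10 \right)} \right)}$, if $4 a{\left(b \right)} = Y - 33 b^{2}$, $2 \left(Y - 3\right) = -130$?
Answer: $\frac{854635}{54} \approx 15827.0$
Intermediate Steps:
$Y = -62$ ($Y = 3 + \frac{1}{2} \left(-130\right) = 3 - 65 = -62$)
$m{\left(V,q \right)} = 6 + q + q V^{2}$ ($m{\left(V,q \right)} = 6 + \left(V V q + q\right) = 6 + \left(V^{2} q + q\right) = 6 + \left(q V^{2} + q\right) = 6 + \left(q + q V^{2}\right) = 6 + q + q V^{2}$)
$a{\left(b \right)} = - \frac{31}{2} - \frac{33 b^{2}}{4}$ ($a{\left(b \right)} = \frac{-62 - 33 b^{2}}{4} = - \frac{31}{2} - \frac{33 b^{2}}{4}$)
$- a{\left(m{\left(\frac{8}{3} - \frac{4}{4},10 \right)} \right)} = - (- \frac{31}{2} - \frac{33 \left(6 + 10 + 10 \left(\frac{8}{3} - \frac{4}{4}\right)^{2}\right)^{2}}{4}) = - (- \frac{31}{2} - \frac{33 \left(6 + 10 + 10 \left(8 \cdot \frac{1}{3} - 1\right)^{2}\right)^{2}}{4}) = - (- \frac{31}{2} - \frac{33 \left(6 + 10 + 10 \left(\frac{8}{3} - 1\right)^{2}\right)^{2}}{4}) = - (- \frac{31}{2} - \frac{33 \left(6 + 10 + 10 \left(\frac{5}{3}\right)^{2}\right)^{2}}{4}) = - (- \frac{31}{2} - \frac{33 \left(6 + 10 + 10 \cdot \frac{25}{9}\right)^{2}}{4}) = - (- \frac{31}{2} - \frac{33 \left(6 + 10 + \frac{250}{9}\right)^{2}}{4}) = - (- \frac{31}{2} - \frac{33 \left(\frac{394}{9}\right)^{2}}{4}) = - (- \frac{31}{2} - \frac{426899}{27}) = \left(-1\right) \left(- \frac{854635}{54}\right) = \frac{854635}{54}$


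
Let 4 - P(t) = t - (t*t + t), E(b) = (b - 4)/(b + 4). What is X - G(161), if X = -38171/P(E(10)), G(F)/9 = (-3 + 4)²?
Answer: -45664/5 ≈ -9132.8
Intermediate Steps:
E(b) = (-4 + b)/(4 + b)
G(F) = 9 (G(F) = 9*(-3 + 4)² = 9*1² = 9*1 = 9)
P(t) = 4 + t² (P(t) = 4 - (t - (t*t + t)) = 4 - (t - (t² + t)) = 4 - (t - (t + t²)) = 4 - (t + (-t - t²)) = 4 - (-1)*t² = 4 + t²)
X = -45619/5 (X = -38171/(4 + ((-4 + 10)/(4 + 10))²) = -38171/(4 + (6/14)²) = -38171/(4 + ((1/14)*6)²) = -38171/(4 + (3/7)²) = -38171/(4 + 9/49) = -38171/205/49 = -38171*49/205 = -45619/5 ≈ -9123.8)
X - G(161) = -45619/5 - 1*9 = -45619/5 - 9 = -45664/5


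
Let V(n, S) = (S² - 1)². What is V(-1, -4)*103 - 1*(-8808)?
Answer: 31983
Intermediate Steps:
V(n, S) = (-1 + S²)²
V(-1, -4)*103 - 1*(-8808) = (-1 + (-4)²)²*103 - 1*(-8808) = (-1 + 16)²*103 + 8808 = 15²*103 + 8808 = 225*103 + 8808 = 23175 + 8808 = 31983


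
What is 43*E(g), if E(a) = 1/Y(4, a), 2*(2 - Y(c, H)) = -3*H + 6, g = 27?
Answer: 86/79 ≈ 1.0886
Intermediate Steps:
Y(c, H) = -1 + 3*H/2 (Y(c, H) = 2 - (-3*H + 6)/2 = 2 - (6 - 3*H)/2 = 2 + (-3 + 3*H/2) = -1 + 3*H/2)
E(a) = 1/(-1 + 3*a/2)
43*E(g) = 43*(2/(-2 + 3*27)) = 43*(2/(-2 + 81)) = 43*(2/79) = 86/79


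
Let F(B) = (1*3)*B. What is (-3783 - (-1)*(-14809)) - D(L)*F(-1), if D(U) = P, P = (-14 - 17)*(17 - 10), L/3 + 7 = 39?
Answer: -19243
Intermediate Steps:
L = 96 (L = -21 + 3*39 = -21 + 117 = 96)
P = -217 (P = -31*7 = -217)
D(U) = -217
F(B) = 3*B
(-3783 - (-1)*(-14809)) - D(L)*F(-1) = (-3783 - (-1)*(-14809)) - (-217)*3*(-1) = (-3783 - 1*14809) - (-217)*(-3) = (-3783 - 14809) - 1*651 = -18592 - 651 = -19243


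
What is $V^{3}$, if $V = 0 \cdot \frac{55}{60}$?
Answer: $0$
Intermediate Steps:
$V = 0$ ($V = 0 \cdot 55 \cdot \frac{1}{60} = 0 \cdot \frac{11}{12} = 0$)
$V^{3} = 0^{3} = 0$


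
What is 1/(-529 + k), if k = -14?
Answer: -1/543 ≈ -0.0018416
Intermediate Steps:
1/(-529 + k) = 1/(-529 - 14) = 1/(-543) = -1/543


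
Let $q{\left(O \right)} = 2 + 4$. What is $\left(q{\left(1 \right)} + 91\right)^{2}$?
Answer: $9409$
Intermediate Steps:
$q{\left(O \right)} = 6$
$\left(q{\left(1 \right)} + 91\right)^{2} = \left(6 + 91\right)^{2} = 97^{2} = 9409$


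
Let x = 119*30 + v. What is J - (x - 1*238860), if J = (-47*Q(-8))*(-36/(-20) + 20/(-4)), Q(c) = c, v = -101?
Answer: 1170939/5 ≈ 2.3419e+5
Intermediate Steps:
J = -6016/5 (J = (-47*(-8))*(-36/(-20) + 20/(-4)) = 376*(-36*(-1/20) + 20*(-¼)) = 376*(9/5 - 5) = 376*(-16/5) = -6016/5 ≈ -1203.2)
x = 3469 (x = 119*30 - 101 = 3570 - 101 = 3469)
J - (x - 1*238860) = -6016/5 - (3469 - 1*238860) = -6016/5 - (3469 - 238860) = -6016/5 - 1*(-235391) = -6016/5 + 235391 = 1170939/5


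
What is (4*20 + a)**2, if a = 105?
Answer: 34225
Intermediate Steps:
(4*20 + a)**2 = (4*20 + 105)**2 = (80 + 105)**2 = 185**2 = 34225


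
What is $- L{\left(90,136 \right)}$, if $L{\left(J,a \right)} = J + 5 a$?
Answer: $-770$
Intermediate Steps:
$- L{\left(90,136 \right)} = - (90 + 5 \cdot 136) = - (90 + 680) = \left(-1\right) 770 = -770$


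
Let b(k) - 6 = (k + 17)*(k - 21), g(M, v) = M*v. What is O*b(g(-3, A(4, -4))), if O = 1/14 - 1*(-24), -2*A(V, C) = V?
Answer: -114243/14 ≈ -8160.2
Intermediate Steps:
A(V, C) = -V/2
b(k) = 6 + (-21 + k)*(17 + k) (b(k) = 6 + (k + 17)*(k - 21) = 6 + (17 + k)*(-21 + k) = 6 + (-21 + k)*(17 + k))
O = 337/14 (O = 1/14 + 24 = 337/14 ≈ 24.071)
O*b(g(-3, A(4, -4))) = 337*(-351 + (-(-3)*4/2)² - (-12)*(-½*4))/14 = 337*(-351 + (-3*(-2))² - (-12)*(-2))/14 = 337*(-351 + 6² - 4*6)/14 = 337*(-351 + 36 - 24)/14 = (337/14)*(-339) = -114243/14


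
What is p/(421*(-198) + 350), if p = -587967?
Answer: 587967/83008 ≈ 7.0833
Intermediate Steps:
p/(421*(-198) + 350) = -587967/(421*(-198) + 350) = -587967/(-83358 + 350) = -587967/(-83008) = -587967*(-1/83008) = 587967/83008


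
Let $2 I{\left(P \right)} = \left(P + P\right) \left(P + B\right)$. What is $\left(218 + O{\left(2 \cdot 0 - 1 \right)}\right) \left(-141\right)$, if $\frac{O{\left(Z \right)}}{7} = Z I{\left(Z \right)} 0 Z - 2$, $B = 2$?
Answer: $-28764$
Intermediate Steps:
$I{\left(P \right)} = P \left(2 + P\right)$ ($I{\left(P \right)} = \frac{\left(P + P\right) \left(P + 2\right)}{2} = \frac{2 P \left(2 + P\right)}{2} = P \left(2 + P\right)$)
$O{\left(Z \right)} = -14$ ($O{\left(Z \right)} = 7 \left(Z Z \left(2 + Z\right) 0 Z - 2\right) = 7 \left(Z^{2} \left(2 + Z\right) 0 Z - 2\right) = 7 \left(0 Z - 2\right) = 7 \left(0 - 2\right) = 7 \left(-2\right) = -14$)
$\left(218 + O{\left(2 \cdot 0 - 1 \right)}\right) \left(-141\right) = \left(218 - 14\right) \left(-141\right) = 204 \left(-141\right) = -28764$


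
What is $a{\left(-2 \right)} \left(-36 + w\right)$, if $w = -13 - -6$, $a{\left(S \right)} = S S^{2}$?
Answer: $344$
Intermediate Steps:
$a{\left(S \right)} = S^{3}$
$w = -7$ ($w = -13 + 6 = -7$)
$a{\left(-2 \right)} \left(-36 + w\right) = \left(-2\right)^{3} \left(-36 - 7\right) = \left(-8\right) \left(-43\right) = 344$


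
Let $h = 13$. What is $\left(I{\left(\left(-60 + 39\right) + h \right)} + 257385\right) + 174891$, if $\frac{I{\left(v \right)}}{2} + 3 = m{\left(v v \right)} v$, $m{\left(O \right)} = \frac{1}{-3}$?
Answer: $\frac{1296826}{3} \approx 4.3228 \cdot 10^{5}$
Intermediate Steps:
$m{\left(O \right)} = - \frac{1}{3}$
$I{\left(v \right)} = -6 - \frac{2 v}{3}$ ($I{\left(v \right)} = -6 + 2 \left(- \frac{v}{3}\right) = -6 - \frac{2 v}{3}$)
$\left(I{\left(\left(-60 + 39\right) + h \right)} + 257385\right) + 174891 = \left(\left(-6 - \frac{2 \left(\left(-60 + 39\right) + 13\right)}{3}\right) + 257385\right) + 174891 = \left(\left(-6 - \frac{2 \left(-21 + 13\right)}{3}\right) + 257385\right) + 174891 = \left(\left(-6 - - \frac{16}{3}\right) + 257385\right) + 174891 = \left(\left(-6 + \frac{16}{3}\right) + 257385\right) + 174891 = \left(- \frac{2}{3} + 257385\right) + 174891 = \frac{772153}{3} + 174891 = \frac{1296826}{3}$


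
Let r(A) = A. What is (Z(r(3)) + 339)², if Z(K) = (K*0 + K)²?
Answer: 121104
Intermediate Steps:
Z(K) = K² (Z(K) = (0 + K)² = K²)
(Z(r(3)) + 339)² = (3² + 339)² = (9 + 339)² = 348² = 121104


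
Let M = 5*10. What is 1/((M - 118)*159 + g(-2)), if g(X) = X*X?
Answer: -1/10808 ≈ -9.2524e-5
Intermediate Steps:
g(X) = X**2
M = 50
1/((M - 118)*159 + g(-2)) = 1/((50 - 118)*159 + (-2)**2) = 1/(-68*159 + 4) = 1/(-10812 + 4) = 1/(-10808) = -1/10808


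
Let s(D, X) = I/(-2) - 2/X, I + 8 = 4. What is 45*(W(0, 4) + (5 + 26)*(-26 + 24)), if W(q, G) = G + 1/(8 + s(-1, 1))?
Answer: -20835/8 ≈ -2604.4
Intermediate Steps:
I = -4 (I = -8 + 4 = -4)
s(D, X) = 2 - 2/X (s(D, X) = -4/(-2) - 2/X = -4*(-1/2) - 2/X = 2 - 2/X)
W(q, G) = 1/8 + G (W(q, G) = G + 1/(8 + (2 - 2/1)) = G + 1/(8 + (2 - 2*1)) = G + 1/(8 + (2 - 2)) = G + 1/(8 + 0) = G + 1/8 = 1/8 + G)
45*(W(0, 4) + (5 + 26)*(-26 + 24)) = 45*((1/8 + 4) + (5 + 26)*(-26 + 24)) = 45*(33/8 + 31*(-2)) = 45*(33/8 - 62) = 45*(-463/8) = -20835/8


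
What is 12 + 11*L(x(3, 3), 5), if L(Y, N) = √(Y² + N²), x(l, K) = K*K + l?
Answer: 155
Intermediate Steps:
x(l, K) = l + K² (x(l, K) = K² + l = l + K²)
L(Y, N) = √(N² + Y²)
12 + 11*L(x(3, 3), 5) = 12 + 11*√(5² + (3 + 3²)²) = 12 + 11*√(25 + (3 + 9)²) = 12 + 11*√(25 + 12²) = 12 + 11*√(25 + 144) = 12 + 11*√169 = 12 + 11*13 = 12 + 143 = 155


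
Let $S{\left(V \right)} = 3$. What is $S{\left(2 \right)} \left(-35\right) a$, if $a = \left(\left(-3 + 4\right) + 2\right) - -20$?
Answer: $-2415$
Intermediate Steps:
$a = 23$ ($a = \left(1 + 2\right) + 20 = 3 + 20 = 23$)
$S{\left(2 \right)} \left(-35\right) a = 3 \left(-35\right) 23 = \left(-105\right) 23 = -2415$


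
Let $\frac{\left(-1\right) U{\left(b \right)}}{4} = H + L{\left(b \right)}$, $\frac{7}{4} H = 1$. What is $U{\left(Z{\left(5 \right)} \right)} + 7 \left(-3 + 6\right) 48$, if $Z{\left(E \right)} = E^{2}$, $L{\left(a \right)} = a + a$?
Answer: $\frac{5640}{7} \approx 805.71$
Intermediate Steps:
$L{\left(a \right)} = 2 a$
$H = \frac{4}{7}$ ($H = \frac{4}{7} \cdot 1 = \frac{4}{7} \approx 0.57143$)
$U{\left(b \right)} = - \frac{16}{7} - 8 b$ ($U{\left(b \right)} = - 4 \left(\frac{4}{7} + 2 b\right) = - \frac{16}{7} - 8 b$)
$U{\left(Z{\left(5 \right)} \right)} + 7 \left(-3 + 6\right) 48 = \left(- \frac{16}{7} - 8 \cdot 5^{2}\right) + 7 \left(-3 + 6\right) 48 = \left(- \frac{16}{7} - 200\right) + 7 \cdot 3 \cdot 48 = \left(- \frac{16}{7} - 200\right) + 21 \cdot 48 = - \frac{1416}{7} + 1008 = \frac{5640}{7}$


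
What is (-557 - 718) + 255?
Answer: -1020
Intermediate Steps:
(-557 - 718) + 255 = -1275 + 255 = -1020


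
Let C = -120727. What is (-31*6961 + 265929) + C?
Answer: -70589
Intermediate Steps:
(-31*6961 + 265929) + C = (-31*6961 + 265929) - 120727 = (-215791 + 265929) - 120727 = 50138 - 120727 = -70589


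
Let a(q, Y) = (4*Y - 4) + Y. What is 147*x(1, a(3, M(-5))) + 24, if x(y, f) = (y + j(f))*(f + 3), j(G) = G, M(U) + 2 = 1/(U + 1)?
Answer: 410955/16 ≈ 25685.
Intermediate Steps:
M(U) = -2 + 1/(1 + U) (M(U) = -2 + 1/(U + 1) = -2 + 1/(1 + U))
a(q, Y) = -4 + 5*Y (a(q, Y) = (-4 + 4*Y) + Y = -4 + 5*Y)
x(y, f) = (3 + f)*(f + y) (x(y, f) = (y + f)*(f + 3) = (f + y)*(3 + f) = (3 + f)*(f + y))
147*x(1, a(3, M(-5))) + 24 = 147*((-4 + 5*((-1 - 2*(-5))/(1 - 5)))² + 3*(-4 + 5*((-1 - 2*(-5))/(1 - 5))) + 3*1 + (-4 + 5*((-1 - 2*(-5))/(1 - 5)))*1) + 24 = 147*((-4 + 5*((-1 + 10)/(-4)))² + 3*(-4 + 5*((-1 + 10)/(-4))) + 3 + (-4 + 5*((-1 + 10)/(-4)))*1) + 24 = 147*((-4 + 5*(-¼*9))² + 3*(-4 + 5*(-¼*9)) + 3 + (-4 + 5*(-¼*9))*1) + 24 = 147*((-4 + 5*(-9/4))² + 3*(-4 + 5*(-9/4)) + 3 + (-4 + 5*(-9/4))*1) + 24 = 147*((-4 - 45/4)² + 3*(-4 - 45/4) + 3 + (-4 - 45/4)*1) + 24 = 147*((-61/4)² + 3*(-61/4) + 3 - 61/4*1) + 24 = 147*(3721/16 - 183/4 + 3 - 61/4) + 24 = 147*(2793/16) + 24 = 410571/16 + 24 = 410955/16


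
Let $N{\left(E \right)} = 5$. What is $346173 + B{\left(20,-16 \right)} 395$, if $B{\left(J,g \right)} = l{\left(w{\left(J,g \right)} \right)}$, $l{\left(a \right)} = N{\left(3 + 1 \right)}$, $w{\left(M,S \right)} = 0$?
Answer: $348148$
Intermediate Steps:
$l{\left(a \right)} = 5$
$B{\left(J,g \right)} = 5$
$346173 + B{\left(20,-16 \right)} 395 = 346173 + 5 \cdot 395 = 346173 + 1975 = 348148$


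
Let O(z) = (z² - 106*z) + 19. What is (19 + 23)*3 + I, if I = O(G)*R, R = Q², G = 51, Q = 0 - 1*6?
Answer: -100170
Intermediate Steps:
Q = -6 (Q = 0 - 6 = -6)
O(z) = 19 + z² - 106*z
R = 36 (R = (-6)² = 36)
I = -100296 (I = (19 + 51² - 106*51)*36 = (19 + 2601 - 5406)*36 = -2786*36 = -100296)
(19 + 23)*3 + I = (19 + 23)*3 - 100296 = 42*3 - 100296 = 126 - 100296 = -100170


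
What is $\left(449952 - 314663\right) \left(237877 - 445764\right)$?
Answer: $-28124824343$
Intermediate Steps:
$\left(449952 - 314663\right) \left(237877 - 445764\right) = 135289 \left(-207887\right) = -28124824343$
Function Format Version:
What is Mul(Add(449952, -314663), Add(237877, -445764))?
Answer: -28124824343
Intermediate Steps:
Mul(Add(449952, -314663), Add(237877, -445764)) = Mul(135289, -207887) = -28124824343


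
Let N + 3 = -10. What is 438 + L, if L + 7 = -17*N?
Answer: 652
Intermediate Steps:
N = -13 (N = -3 - 10 = -13)
L = 214 (L = -7 - 17*(-13) = -7 + 221 = 214)
438 + L = 438 + 214 = 652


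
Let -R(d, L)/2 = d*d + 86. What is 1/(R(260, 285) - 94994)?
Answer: -1/230366 ≈ -4.3409e-6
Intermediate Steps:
R(d, L) = -172 - 2*d**2 (R(d, L) = -2*(d*d + 86) = -2*(d**2 + 86) = -2*(86 + d**2) = -172 - 2*d**2)
1/(R(260, 285) - 94994) = 1/((-172 - 2*260**2) - 94994) = 1/((-172 - 2*67600) - 94994) = 1/((-172 - 135200) - 94994) = 1/(-135372 - 94994) = 1/(-230366) = -1/230366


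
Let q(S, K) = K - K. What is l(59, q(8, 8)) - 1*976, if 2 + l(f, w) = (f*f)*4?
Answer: 12946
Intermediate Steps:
q(S, K) = 0
l(f, w) = -2 + 4*f² (l(f, w) = -2 + (f*f)*4 = -2 + f²*4 = -2 + 4*f²)
l(59, q(8, 8)) - 1*976 = (-2 + 4*59²) - 1*976 = (-2 + 4*3481) - 976 = (-2 + 13924) - 976 = 13922 - 976 = 12946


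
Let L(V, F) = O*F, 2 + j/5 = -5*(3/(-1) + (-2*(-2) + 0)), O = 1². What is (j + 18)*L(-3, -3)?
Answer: 51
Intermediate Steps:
O = 1
j = -35 (j = -10 + 5*(-5*(3/(-1) + (-2*(-2) + 0))) = -10 + 5*(-5*(3*(-1) + (4 + 0))) = -10 + 5*(-5*(-3 + 4)) = -10 + 5*(-5*1) = -10 + 5*(-5) = -10 - 25 = -35)
L(V, F) = F (L(V, F) = 1*F = F)
(j + 18)*L(-3, -3) = (-35 + 18)*(-3) = -17*(-3) = 51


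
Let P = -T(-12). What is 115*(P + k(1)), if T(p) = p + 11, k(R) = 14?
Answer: 1725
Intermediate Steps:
T(p) = 11 + p
P = 1 (P = -(11 - 12) = -1*(-1) = 1)
115*(P + k(1)) = 115*(1 + 14) = 115*15 = 1725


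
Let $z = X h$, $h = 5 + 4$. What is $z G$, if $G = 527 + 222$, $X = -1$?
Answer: $-6741$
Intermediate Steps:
$h = 9$
$G = 749$
$z = -9$ ($z = \left(-1\right) 9 = -9$)
$z G = \left(-9\right) 749 = -6741$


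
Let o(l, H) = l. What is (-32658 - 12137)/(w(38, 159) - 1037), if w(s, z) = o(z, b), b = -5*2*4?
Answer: 44795/878 ≈ 51.019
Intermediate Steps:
b = -40 (b = -10*4 = -40)
w(s, z) = z
(-32658 - 12137)/(w(38, 159) - 1037) = (-32658 - 12137)/(159 - 1037) = -44795/(-878) = -44795*(-1/878) = 44795/878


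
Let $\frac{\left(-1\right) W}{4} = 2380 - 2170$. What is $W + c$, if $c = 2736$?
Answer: $1896$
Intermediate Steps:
$W = -840$ ($W = - 4 \left(2380 - 2170\right) = \left(-4\right) 210 = -840$)
$W + c = -840 + 2736 = 1896$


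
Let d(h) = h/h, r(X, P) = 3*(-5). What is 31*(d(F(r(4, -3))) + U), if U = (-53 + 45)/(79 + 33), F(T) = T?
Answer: 403/14 ≈ 28.786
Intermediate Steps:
r(X, P) = -15
U = -1/14 (U = -8/112 = -8*1/112 = -1/14 ≈ -0.071429)
d(h) = 1
31*(d(F(r(4, -3))) + U) = 31*(1 - 1/14) = 31*(13/14) = 403/14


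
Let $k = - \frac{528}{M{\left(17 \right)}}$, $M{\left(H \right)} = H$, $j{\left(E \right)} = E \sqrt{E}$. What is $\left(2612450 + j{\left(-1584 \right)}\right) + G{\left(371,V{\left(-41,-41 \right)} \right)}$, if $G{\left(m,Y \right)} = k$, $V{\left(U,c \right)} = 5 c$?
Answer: $\frac{44411122}{17} - 19008 i \sqrt{11} \approx 2.6124 \cdot 10^{6} - 63042.0 i$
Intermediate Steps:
$j{\left(E \right)} = E^{\frac{3}{2}}$
$k = - \frac{528}{17} \approx -31.059$
$G{\left(m,Y \right)} = - \frac{528}{17}$
$\left(2612450 + j{\left(-1584 \right)}\right) + G{\left(371,V{\left(-41,-41 \right)} \right)} = \left(2612450 + \left(-1584\right)^{\frac{3}{2}}\right) - \frac{528}{17} = \left(2612450 - 19008 i \sqrt{11}\right) - \frac{528}{17} = \frac{44411122}{17} - 19008 i \sqrt{11}$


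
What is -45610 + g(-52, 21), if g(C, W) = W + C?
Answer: -45641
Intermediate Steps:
g(C, W) = C + W
-45610 + g(-52, 21) = -45610 + (-52 + 21) = -45610 - 31 = -45641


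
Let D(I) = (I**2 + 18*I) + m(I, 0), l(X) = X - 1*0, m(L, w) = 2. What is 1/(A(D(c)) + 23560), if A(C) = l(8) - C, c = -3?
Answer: 1/23611 ≈ 4.2353e-5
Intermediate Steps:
l(X) = X (l(X) = X + 0 = X)
D(I) = 2 + I**2 + 18*I (D(I) = (I**2 + 18*I) + 2 = 2 + I**2 + 18*I)
A(C) = 8 - C
1/(A(D(c)) + 23560) = 1/((8 - (2 + (-3)**2 + 18*(-3))) + 23560) = 1/((8 - (2 + 9 - 54)) + 23560) = 1/((8 - 1*(-43)) + 23560) = 1/((8 + 43) + 23560) = 1/(51 + 23560) = 1/23611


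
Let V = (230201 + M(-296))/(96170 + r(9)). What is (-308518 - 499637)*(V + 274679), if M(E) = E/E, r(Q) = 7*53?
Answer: -738988512052995/3329 ≈ -2.2199e+11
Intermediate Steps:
r(Q) = 371
M(E) = 1
V = 7938/3329 (V = (230201 + 1)/(96170 + 371) = 230202/96541 = 230202*(1/96541) = 7938/3329 ≈ 2.3845)
(-308518 - 499637)*(V + 274679) = (-308518 - 499637)*(7938/3329 + 274679) = -808155*914414329/3329 = -738988512052995/3329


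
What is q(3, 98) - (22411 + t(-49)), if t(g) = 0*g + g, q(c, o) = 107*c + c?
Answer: -22038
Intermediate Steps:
q(c, o) = 108*c
t(g) = g (t(g) = 0 + g = g)
q(3, 98) - (22411 + t(-49)) = 108*3 - (22411 - 49) = 324 - 1*22362 = 324 - 22362 = -22038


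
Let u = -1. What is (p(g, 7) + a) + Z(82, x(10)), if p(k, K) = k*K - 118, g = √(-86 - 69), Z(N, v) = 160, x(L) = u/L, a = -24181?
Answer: -24139 + 7*I*√155 ≈ -24139.0 + 87.149*I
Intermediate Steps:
x(L) = -1/L
g = I*√155 (g = √(-155) = I*√155 ≈ 12.45*I)
p(k, K) = -118 + K*k (p(k, K) = K*k - 118 = -118 + K*k)
(p(g, 7) + a) + Z(82, x(10)) = ((-118 + 7*(I*√155)) - 24181) + 160 = ((-118 + 7*I*√155) - 24181) + 160 = (-24299 + 7*I*√155) + 160 = -24139 + 7*I*√155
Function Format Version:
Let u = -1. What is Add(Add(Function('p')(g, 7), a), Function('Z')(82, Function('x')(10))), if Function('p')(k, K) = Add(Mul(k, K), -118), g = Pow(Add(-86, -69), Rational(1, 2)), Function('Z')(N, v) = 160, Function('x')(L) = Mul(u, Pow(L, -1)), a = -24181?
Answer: Add(-24139, Mul(7, I, Pow(155, Rational(1, 2)))) ≈ Add(-24139., Mul(87.149, I))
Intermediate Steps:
Function('x')(L) = Mul(-1, Pow(L, -1))
g = Mul(I, Pow(155, Rational(1, 2))) (g = Pow(-155, Rational(1, 2)) = Mul(I, Pow(155, Rational(1, 2))) ≈ Mul(12.450, I))
Function('p')(k, K) = Add(-118, Mul(K, k)) (Function('p')(k, K) = Add(Mul(K, k), -118) = Add(-118, Mul(K, k)))
Add(Add(Function('p')(g, 7), a), Function('Z')(82, Function('x')(10))) = Add(Add(Add(-118, Mul(7, Mul(I, Pow(155, Rational(1, 2))))), -24181), 160) = Add(Add(Add(-118, Mul(7, I, Pow(155, Rational(1, 2)))), -24181), 160) = Add(Add(-24299, Mul(7, I, Pow(155, Rational(1, 2)))), 160) = Add(-24139, Mul(7, I, Pow(155, Rational(1, 2))))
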